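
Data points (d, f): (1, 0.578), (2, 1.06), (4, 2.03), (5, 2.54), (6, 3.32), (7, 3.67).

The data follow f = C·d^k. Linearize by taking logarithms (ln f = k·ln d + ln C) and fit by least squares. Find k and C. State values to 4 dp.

k = 0.9595, C = 0.5603

With ln fᵢ as the transformed response and ln dᵢ as the regressor:
Σln d = 7.4265, Σ(ln d)² = 11.9895, Σln f = 3.6504, Σln d·ln f = 7.2023.
Equations: 11.9895·k + 7.4265·ln C = 7.2023;  7.4265·k + 6·ln C = 3.6504.
Slope k = (n·Σln d·ln f − Σln d·Σln f)/(n·Σ(ln d)² − (Σln d)²) = (6·7.2023 − 7.4265·3.6504)/16.7835 = 0.95949; ln C = (Σln f − k·Σln d)/n = -0.57921, so C = exp(-0.57921) = 0.56034.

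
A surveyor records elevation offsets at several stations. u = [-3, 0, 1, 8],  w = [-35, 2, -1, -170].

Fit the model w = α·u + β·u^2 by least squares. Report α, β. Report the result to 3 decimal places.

From the data, Σu·u = 74, Σu·u^2 = 486, Σu^2·u^2 = 4178.
And Σu·w = -1256, Σu^2·w = -11196.
Eliminating β: 4178·(row 1) − 486·(row 2) gives 72976·α = 4178·(-1256) − 486·(-11196) = 193688, so α = 24211/9122.
Then β = ((-11196) − 486·(24211/9122))/4178 = -27261/9122.

α = 2.654, β = -2.988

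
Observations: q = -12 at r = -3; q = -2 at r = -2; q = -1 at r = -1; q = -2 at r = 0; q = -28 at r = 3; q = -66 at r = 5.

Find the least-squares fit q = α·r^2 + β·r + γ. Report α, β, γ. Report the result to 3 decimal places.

α = -2.018, β = -2.836, γ = -1.414

Compute the Gram sums: Σr^2·r^2 = 804, Σr^2·r = 116, Σr^2 = 48, Σr·r = 48, Σr = 2, Σ1 = 6.
For Xᵀq: Σr^2·q = -2019, Σr·q = -373, Σq = -111.
Row-reducing yields α = -9967/4940, β = -1401/494, γ = -1746/1235.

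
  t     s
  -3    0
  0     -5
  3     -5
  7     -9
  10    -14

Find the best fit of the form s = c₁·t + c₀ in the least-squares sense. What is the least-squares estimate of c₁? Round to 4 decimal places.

Normal-equation sums: Σt·t = 167, Σt = 17, Σ1 = 5.
Moment sums: Σt·s = -218, Σs = -33.
AᵀA·[c₁, c₀]ᵀ = Aᵀs becomes [[167, 17]; [17, 5]]·[c₁, c₀]ᵀ = [-218, -33]ᵀ.
Δ = 167·5 − 17² = 546.
c₁ = ((-218)·5 − 17·(-33))/546 = -529/546; c₀ = (167·(-33) − 17·(-218))/546 = -1805/546.

c₁ = -0.9689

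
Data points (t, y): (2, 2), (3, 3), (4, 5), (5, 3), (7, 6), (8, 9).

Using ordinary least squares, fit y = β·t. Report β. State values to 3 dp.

β = 0.970

Compute the Gram sums: Σt·t = 167.
And Σt·y = 162.
Hence β = 162 / 167 ≈ 0.97006.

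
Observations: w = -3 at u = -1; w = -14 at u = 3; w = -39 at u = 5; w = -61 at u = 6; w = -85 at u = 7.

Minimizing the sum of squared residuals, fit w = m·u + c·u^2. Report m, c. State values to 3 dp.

Compute the Gram sums: Σu·u = 120, Σu·u^2 = 710, Σu^2·u^2 = 4404.
For Xᵀw: Σu·w = -1195, Σu^2·w = -7465.
XᵀX·[m, c]ᵀ = Xᵀw becomes [[120, 710]; [710, 4404]]·[m, c]ᵀ = [-1195, -7465]ᵀ.
Eliminating c: 4404·(row 1) − 710·(row 2) gives 24380·m = 4404·(-1195) − 710·(-7465) = 37370, so m = 3737/2438.
Then c = ((-7465) − 710·(3737/2438))/4404 = -4735/2438.

m = 1.533, c = -1.942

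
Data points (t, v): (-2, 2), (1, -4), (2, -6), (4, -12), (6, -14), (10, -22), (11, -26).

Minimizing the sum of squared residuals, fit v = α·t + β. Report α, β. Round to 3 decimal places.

α = -2.086, β = -2.177

Normal-equation sums: Σt·t = 282, Σt = 32, Σ1 = 7.
Right-hand side: Σt·v = -658, Σv = -82.
So XᵀX·[α, β]ᵀ = Xᵀv: [[282, 32]; [32, 7]]·[α, β]ᵀ = [-658, -82]ᵀ.
det = 282·7 − 32² = 950.
α = ((-658)·7 − 32·(-82))/950 = -991/475; β = (282·(-82) − 32·(-658))/950 = -1034/475.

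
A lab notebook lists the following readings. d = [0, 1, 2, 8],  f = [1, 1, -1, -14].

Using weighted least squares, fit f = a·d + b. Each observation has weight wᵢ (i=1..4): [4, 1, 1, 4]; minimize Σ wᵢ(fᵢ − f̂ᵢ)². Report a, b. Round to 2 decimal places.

From the data, Σwᵢ·d·d = 261, Σwᵢ·d = 35, Σwᵢ·1 = 10.
Moment sums: Σwᵢ·d·f = -449, Σwᵢ·f = -52.
So AᵀWA·[a, b]ᵀ = AᵀWf: [[261, 35]; [35, 10]]·[a, b]ᵀ = [-449, -52]ᵀ.
Determinant 261·10 − 35² = 1385.
a = ((-449)·10 − 35·(-52))/1385 = -534/277; b = (261·(-52) − 35·(-449))/1385 = 2143/1385.

a = -1.93, b = 1.55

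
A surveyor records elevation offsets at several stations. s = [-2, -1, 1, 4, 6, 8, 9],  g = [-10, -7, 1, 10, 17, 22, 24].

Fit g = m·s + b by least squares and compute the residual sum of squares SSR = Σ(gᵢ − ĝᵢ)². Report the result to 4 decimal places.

The normal system XᵀX·[m, b]ᵀ = Xᵀg is [[203, 25]; [25, 7]]·[m, b]ᵀ = [562, 57]ᵀ.
Δ = 203·7 − 25² = 796.
m = (562·7 − 25·57)/796 = 2509/796; b = (203·57 − 25·562)/796 = -2479/796.
Residuals: -463/796, -146/199, 383/398, 403/796, 957/796, -81/796, -499/398; SSR = 4049/796.

SSR = 5.0867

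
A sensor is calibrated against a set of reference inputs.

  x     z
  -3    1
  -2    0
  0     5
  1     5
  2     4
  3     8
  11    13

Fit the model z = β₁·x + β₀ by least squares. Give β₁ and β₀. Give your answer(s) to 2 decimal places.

MᵀM·[β₁, β₀]ᵀ = Mᵀz reads: 148·β₁ + 12·β₀ = 177;  12·β₁ + 7·β₀ = 36.
Eliminating β₀: 7·(row 1) − 12·(row 2) gives 892·β₁ = 7·177 − 12·36 = 807, so β₁ = 807/892.
Then β₀ = (36 − 12·(807/892))/7 = 801/223.

β₁ = 0.90, β₀ = 3.59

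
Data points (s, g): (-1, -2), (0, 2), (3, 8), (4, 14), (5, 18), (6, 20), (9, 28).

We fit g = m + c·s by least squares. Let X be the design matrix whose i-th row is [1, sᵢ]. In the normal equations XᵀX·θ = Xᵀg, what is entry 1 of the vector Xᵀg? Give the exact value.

Entry 1 ↔ basis 1, so (Xᵀg)_{1} = Σᵢ gᵢ = (1)·(-2) + (1)·(2) + (1)·(8) + (1)·(14) + (1)·(18) + (1)·(20) + (1)·(28) = 88.

88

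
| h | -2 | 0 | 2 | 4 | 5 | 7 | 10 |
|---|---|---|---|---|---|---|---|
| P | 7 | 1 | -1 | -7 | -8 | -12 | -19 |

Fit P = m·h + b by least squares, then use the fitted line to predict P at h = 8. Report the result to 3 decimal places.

Forming MᵀM = [[198, 26]; [26, 7]] and MᵀP = [-358, -39]ᵀ gives MᵀM·[m, b]ᵀ = MᵀP.
det = 198·7 − 26² = 710.
m = ((-358)·7 − 26·(-39))/710 = -746/355; b = (198·(-39) − 26·(-358))/710 = 793/355.
At h = 8: P̂ = (-746/355)·(8) + (793/355)·(1) = -1035/71.

P̂ = -14.577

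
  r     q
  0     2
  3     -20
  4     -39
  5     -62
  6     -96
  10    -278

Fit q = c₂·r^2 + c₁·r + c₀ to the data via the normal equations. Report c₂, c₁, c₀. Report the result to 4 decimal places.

c₂ = -2.9717, c₁ = 1.7120, c₀ = 1.9681

With design matrix A, AᵀA = [[12258, 1432, 186]; [1432, 186, 28]; [186, 28, 6]] and Aᵀq = [-33610, -3882, -493]ᵀ.
Inverting the 3×3 Gram matrix, [c₂, c₁, c₀]ᵀ = [-61111/20564, 17603/10282, 40471/20564]ᵀ.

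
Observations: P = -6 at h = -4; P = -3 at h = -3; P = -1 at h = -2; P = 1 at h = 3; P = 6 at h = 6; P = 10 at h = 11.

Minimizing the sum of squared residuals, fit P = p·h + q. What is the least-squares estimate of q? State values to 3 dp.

Entries of XᵀX: Σh·h = 195, Σh = 11, Σ1 = 6.
And Σh·P = 184, ΣP = 7.
So XᵀX·[p, q]ᵀ = XᵀP: [[195, 11]; [11, 6]]·[p, q]ᵀ = [184, 7]ᵀ.
Eliminating q: 6·(row 1) − 11·(row 2) gives 1049·p = 6·184 − 11·7 = 1027, so p = 1027/1049.
Then q = (7 − 11·(1027/1049))/6 = -659/1049.

q = -0.628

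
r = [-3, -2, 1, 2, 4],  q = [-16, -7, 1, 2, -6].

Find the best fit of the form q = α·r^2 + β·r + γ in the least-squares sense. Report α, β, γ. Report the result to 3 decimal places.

α = -1.005, β = 2.347, γ = 0.694

Forming XᵀX = [[370, 38, 34]; [38, 34, 2]; [34, 2, 5]] and Xᵀq = [-259, 43, -26]ᵀ gives XᵀX·[α, β, γ]ᵀ = Xᵀq.
Row-reducing yields α = -210/209, β = 981/418, γ = 145/209.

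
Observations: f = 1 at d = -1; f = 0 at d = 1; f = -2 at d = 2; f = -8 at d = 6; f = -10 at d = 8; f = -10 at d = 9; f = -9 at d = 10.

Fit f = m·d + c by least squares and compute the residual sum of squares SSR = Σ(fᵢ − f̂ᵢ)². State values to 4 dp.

SSR = 8.6339

From the data, Σd·d = 287, Σd = 35, Σ1 = 7.
Right-hand side: Σd·f = -313, Σf = -38.
Normal equations: [[287, 35]; [35, 7]]·[m, c]ᵀ = [-313, -38]ᵀ.
Determinant 287·7 − 35² = 784.
m = ((-313)·7 − 35·(-38))/784 = -123/112; c = (287·(-38) − 35·(-313))/784 = 1/16.
Residuals: -9/56, 29/28, 15/112, -165/112, -143/112, -5/28, 215/112; SSR = 967/112.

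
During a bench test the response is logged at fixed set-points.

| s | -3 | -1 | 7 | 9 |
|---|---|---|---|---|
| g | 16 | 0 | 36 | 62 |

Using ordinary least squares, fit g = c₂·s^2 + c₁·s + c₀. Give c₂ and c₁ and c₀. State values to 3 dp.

From the data, Σs^2·s^2 = 9044, Σs^2·s = 1044, Σs^2 = 140, Σs·s = 140, Σs = 12, Σ1 = 4.
For Mᵀg: Σs^2·g = 6930, Σs·g = 762, Σg = 114.
So MᵀM·[c₂, c₁, c₀]ᵀ = Mᵀg: [[9044, 1044, 140]; [1044, 140, 12]; [140, 12, 4]]·[c₂, c₁, c₀]ᵀ = [6930, 762, 114]ᵀ.
Solving the 3×3 system (Gaussian elimination) gives c₂ = 21/20, c₁ = -147/65, c₀ = -381/260.

c₂ = 1.050, c₁ = -2.262, c₀ = -1.465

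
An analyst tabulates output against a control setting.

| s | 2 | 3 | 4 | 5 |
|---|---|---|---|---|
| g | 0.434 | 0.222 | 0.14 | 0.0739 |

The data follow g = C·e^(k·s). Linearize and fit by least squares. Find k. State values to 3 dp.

With ln gᵢ as the transformed response and sᵢ as the regressor:
AᵀA = [[54.0000, 14.0000]; [14.0000, 4]], rhs = [-27.0743, -6.9109]ᵀ  (here Σs = 14.0000, Σ(s)² = 54.0000, Σln g = -6.9109, Σs·ln g = -27.0743).
Solving (det = 20.0000): k = -0.57720, ln C = 0.29247.

k = -0.577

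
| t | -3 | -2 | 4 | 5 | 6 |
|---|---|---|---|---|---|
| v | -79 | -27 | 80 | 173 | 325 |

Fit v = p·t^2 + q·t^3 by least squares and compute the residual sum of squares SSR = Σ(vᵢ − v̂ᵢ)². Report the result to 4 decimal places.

XᵀX·[p, q]ᵀ = Xᵀv reads: 2274·p + 11650·q = 16486;  11650·p + 67170·q = 99294.
Δ = 2274·67170 − 11650² = 17022080.
p = (16486·67170 − 11650·99294)/17022080 = -617631/212776; q = (2274·99294 − 11650·16486)/17022080 = 2108291/1063880.
Residuals: 167683/265970, 123547/265970, -51218/132985, -114063/53194, 385931/265970; SSR = 992737/132985.

SSR = 7.4650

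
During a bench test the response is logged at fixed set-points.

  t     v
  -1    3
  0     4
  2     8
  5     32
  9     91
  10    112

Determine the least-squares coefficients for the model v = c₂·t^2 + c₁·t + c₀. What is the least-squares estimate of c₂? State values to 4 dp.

The normal system XᵀX·[c₂, c₁, c₀]ᵀ = Xᵀv is [[17203, 1861, 211]; [1861, 211, 25]; [211, 25, 6]]·[c₂, c₁, c₀]ᵀ = [19406, 2112, 250]ᵀ.
Solving the 3×3 system (Gaussian elimination) gives c₂ = 22657/22128, c₁ = 13469/22128, c₀ = 5759/1844.

c₂ = 1.0239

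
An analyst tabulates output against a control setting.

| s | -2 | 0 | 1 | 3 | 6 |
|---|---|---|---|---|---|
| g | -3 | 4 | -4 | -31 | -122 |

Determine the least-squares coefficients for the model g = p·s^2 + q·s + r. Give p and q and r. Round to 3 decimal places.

p = -3.013, q = -2.781, r = 3.374

Normal-equation sums: Σs^2·s^2 = 1394, Σs^2·s = 236, Σs^2 = 50, Σs·s = 50, Σs = 8, Σ1 = 5.
Right-hand side: Σs^2·g = -4687, Σs·g = -823, Σg = -156.
AᵀA·[p, q, r]ᵀ = Aᵀg becomes [[1394, 236, 50]; [236, 50, 8]; [50, 8, 5]]·[p, q, r]ᵀ = [-4687, -823, -156]ᵀ.
Inverting the 3×3 Gram matrix, [p, q, r]ᵀ = [-7465/2478, -2297/826, 4181/1239]ᵀ.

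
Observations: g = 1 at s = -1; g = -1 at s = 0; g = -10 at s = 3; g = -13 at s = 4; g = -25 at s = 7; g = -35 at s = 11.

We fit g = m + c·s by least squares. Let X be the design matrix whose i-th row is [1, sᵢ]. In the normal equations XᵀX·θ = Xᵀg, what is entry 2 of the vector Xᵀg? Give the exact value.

-643

Entry 2 ↔ basis s, so (Xᵀg)_{2} = Σᵢ (s)·gᵢ = (-1)·(1) + (0)·(-1) + (3)·(-10) + (4)·(-13) + (7)·(-25) + (11)·(-35) = -643.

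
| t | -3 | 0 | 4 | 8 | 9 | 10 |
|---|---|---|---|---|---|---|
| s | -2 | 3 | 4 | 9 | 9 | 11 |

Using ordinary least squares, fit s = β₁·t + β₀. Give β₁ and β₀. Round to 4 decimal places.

β₁ = 0.9067, β₀ = 1.4354

Compute the Gram sums: Σt·t = 270, Σt = 28, Σ1 = 6.
Right-hand side: Σt·s = 285, Σs = 34.
Determinant 270·6 − 28² = 836.
β₁ = (285·6 − 28·34)/836 = 379/418; β₀ = (270·34 − 28·285)/836 = 300/209.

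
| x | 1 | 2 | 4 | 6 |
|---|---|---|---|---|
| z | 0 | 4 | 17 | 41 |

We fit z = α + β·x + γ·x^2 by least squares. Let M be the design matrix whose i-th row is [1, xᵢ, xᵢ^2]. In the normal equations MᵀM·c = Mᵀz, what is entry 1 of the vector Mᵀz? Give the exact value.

Entry 1 ↔ basis 1, so (Mᵀz)_{1} = Σᵢ zᵢ = (1)·(0) + (1)·(4) + (1)·(17) + (1)·(41) = 62.

62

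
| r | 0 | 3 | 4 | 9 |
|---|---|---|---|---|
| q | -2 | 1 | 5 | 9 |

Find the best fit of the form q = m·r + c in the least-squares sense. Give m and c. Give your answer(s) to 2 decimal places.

m = 1.24, c = -1.70

With design matrix M, MᵀM = [[106, 16]; [16, 4]] and Mᵀq = [104, 13]ᵀ.
det = 106·4 − 16² = 168.
m = (104·4 − 16·13)/168 = 26/21; c = (106·13 − 16·104)/168 = -143/84.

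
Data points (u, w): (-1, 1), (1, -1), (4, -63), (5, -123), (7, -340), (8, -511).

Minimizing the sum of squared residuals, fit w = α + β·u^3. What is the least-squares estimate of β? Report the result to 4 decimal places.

The normal equations are: 6·α + 1044·β = -1037;  1044·α + 399516·β = -397661.
(Σ1 = 6, Σu^3 = 1044, Σu^3·u^3 = 399516, Σw = -1037, Σu^3·w = -397661.)
Determinant 6·399516 − 1044² = 1307160.
α = ((-1037)·399516 − 1044·(-397661))/1307160 = 35833/54465; β = (6·(-397661) − 1044·(-1037))/1307160 = -217223/217860.

β = -0.9971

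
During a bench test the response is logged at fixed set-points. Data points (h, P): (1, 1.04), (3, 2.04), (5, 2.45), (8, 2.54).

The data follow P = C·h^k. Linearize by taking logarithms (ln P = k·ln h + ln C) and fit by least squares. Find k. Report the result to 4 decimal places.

Taking logs, ln P = k·ln h + ln C, so regress ln P on ln h.
Σln h = 4.7875, Σ(ln h)² = 8.1213, Σln P = 2.5804, Σln h·ln P = 4.1638.
Equations: 8.1213·k + 4.7875·ln C = 4.1638;  4.7875·k + 4·ln C = 2.5804.
Δ = 8.1213·4 − (4.7875)² = 9.5652; k = (4.1638·4 − 4.7875·2.5804)/9.5652 = 0.44971, ln C = (8.1213·2.5804 − 4.7875·4.1638)/9.5652 = 0.10686.

k = 0.4497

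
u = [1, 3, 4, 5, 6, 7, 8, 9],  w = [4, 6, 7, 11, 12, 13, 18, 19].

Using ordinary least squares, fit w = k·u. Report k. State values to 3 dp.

k = 2.075

Normal-equation sums: Σu·u = 281.
Right-hand side: Σu·w = 583.
So AᵀA·[k]ᵀ = Aᵀw: [[281]]·[k]ᵀ = [583]ᵀ.
k = 583/281 = 2.07473.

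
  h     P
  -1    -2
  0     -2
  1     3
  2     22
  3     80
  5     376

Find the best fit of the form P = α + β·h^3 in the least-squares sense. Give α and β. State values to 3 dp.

The normal system MᵀM·[α, β]ᵀ = MᵀP is [[6, 160]; [160, 16420]]·[α, β]ᵀ = [477, 49341]ᵀ.
Eliminating β: 16420·(row 1) − 160·(row 2) gives 72920·α = 16420·477 − 160·49341 = -62220, so α = -3111/3646.
Then β = (49341 − 160·(-3111/3646))/16420 = 109863/36460.

α = -0.853, β = 3.013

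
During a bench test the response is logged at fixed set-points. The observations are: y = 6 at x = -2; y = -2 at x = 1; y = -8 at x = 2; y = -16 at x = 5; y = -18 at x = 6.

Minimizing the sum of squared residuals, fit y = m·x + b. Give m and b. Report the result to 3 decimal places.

The normal equations are: 70·m + 12·b = -218;  12·m + 5·b = -38.
Determinant 70·5 − 12² = 206.
m = ((-218)·5 − 12·(-38))/206 = -317/103; b = (70·(-38) − 12·(-218))/206 = -22/103.

m = -3.078, b = -0.214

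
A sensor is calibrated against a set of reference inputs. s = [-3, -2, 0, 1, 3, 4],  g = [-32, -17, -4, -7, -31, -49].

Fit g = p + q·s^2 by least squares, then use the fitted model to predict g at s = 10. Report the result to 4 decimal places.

ĝ = -289.1515

Sums needed: Σ1 = 6, Σs^2 = 39, Σs^2·s^2 = 435.
And Σg = -140, Σs^2·g = -1426.
So XᵀX·[p, q]ᵀ = Xᵀg: [[6, 39]; [39, 435]]·[p, q]ᵀ = [-140, -1426]ᵀ.
det = 6·435 − 39² = 1089.
p = ((-140)·435 − 39·(-1426))/1089 = -1762/363; q = (6·(-1426) − 39·(-140))/1089 = -344/121.
At s = 10: ĝ = (-1762/363)·(1) + (-344/121)·(100) = -9542/33.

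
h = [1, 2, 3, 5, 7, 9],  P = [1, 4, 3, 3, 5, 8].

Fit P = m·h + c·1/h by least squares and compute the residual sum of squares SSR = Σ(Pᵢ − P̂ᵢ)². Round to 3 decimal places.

SSR = 6.779

Sums needed: Σh·h = 169, Σh·1/h = 6, Σ1/h·1/h = 569101/396900.
And Σh·P = 140, Σ1/h·P = 1954/315.
Normal equations: [[169, 6]; [6, 569101/396900]]·[m, c]ᵀ = [140, 1954/315]ᵀ.
Eliminating c: (569101/396900)·(row 1) − 6·(row 2) gives (81889669/396900)·m = (569101/396900)·140 − 6·(1954/315) = 92717/567, so m = 64901900/81889669.
Then c = ((1954/315) − 6·(64901900/81889669))/(569101/396900) = 82688760/81889669.
Residuals: -65700991/81889669, 156410496/81889669, 23400387/81889669, -95378245/81889669, -56677635/81889669, 61812612/81889669; SSR = 555120140/81889669.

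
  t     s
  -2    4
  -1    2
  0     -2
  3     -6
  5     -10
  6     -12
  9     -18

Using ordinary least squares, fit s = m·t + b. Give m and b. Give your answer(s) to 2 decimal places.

m = -1.94, b = -0.45

Setting ∂/∂m … = 0 gives: 156·m + 20·b = -312;  20·m + 7·b = -42.
Determinant 156·7 − 20² = 692.
m = ((-312)·7 − 20·(-42))/692 = -336/173; b = (156·(-42) − 20·(-312))/692 = -78/173.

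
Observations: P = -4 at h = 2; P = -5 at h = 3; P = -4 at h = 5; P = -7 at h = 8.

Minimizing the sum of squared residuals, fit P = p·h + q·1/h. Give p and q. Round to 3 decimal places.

p = -0.750, q = -5.615

With design matrix X, XᵀX = [[102, 4]; [4, 6001/14400]] and XᵀP = [-99, -641/120]ᵀ.
Δ = 102·(6001/14400) − 4² = 63617/2400.
p = ((-99)·(6001/14400) − 4·(-641/120))/(63617/2400) = -95473/127234; q = (102·(-641/120) − 4·(-99))/(63617/2400) = -357240/63617.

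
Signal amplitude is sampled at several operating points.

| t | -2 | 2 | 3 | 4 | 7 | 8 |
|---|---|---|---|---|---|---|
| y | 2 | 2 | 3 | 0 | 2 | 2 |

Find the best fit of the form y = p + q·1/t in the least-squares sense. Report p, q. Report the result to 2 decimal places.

p = 1.84, q = -0.04

MᵀM·[p, q]ᵀ = Mᵀy reads: 6·p + (143/168)·q = 11;  (143/168)·p + (20029/28224)·q = 43/28.
(Σ1 = 6, Σ1/t = 143/168, Σ1/t·1/t = 20029/28224, Σy = 11, Σ1/t·y = 43/28.)
det = 6·(20029/28224) − (143/168)² = 99725/28224.
p = (11·(20029/28224) − (143/168)·(43/28))/(99725/28224) = 7337/3989; q = (6·(43/28) − (143/168)·11)/(99725/28224) = -168/3989.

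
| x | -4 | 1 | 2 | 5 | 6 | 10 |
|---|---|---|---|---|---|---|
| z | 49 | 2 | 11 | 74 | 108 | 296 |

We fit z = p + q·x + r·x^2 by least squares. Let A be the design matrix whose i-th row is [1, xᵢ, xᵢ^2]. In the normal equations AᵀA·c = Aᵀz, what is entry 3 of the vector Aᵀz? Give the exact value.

36168

Entry 3 ↔ basis x^2, so (Aᵀz)_{3} = Σᵢ (x^2)·zᵢ = (16)·(49) + (1)·(2) + (4)·(11) + (25)·(74) + (36)·(108) + (100)·(296) = 36168.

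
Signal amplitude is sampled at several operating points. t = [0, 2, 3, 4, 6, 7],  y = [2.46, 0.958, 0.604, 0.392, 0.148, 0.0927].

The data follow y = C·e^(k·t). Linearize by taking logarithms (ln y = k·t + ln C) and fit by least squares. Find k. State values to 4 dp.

Let Y = ln y. Fitting Y = k·t + ln C by least squares:
AᵀA = [[114.0000, 22.0000]; [22.0000, 6]], rhs = [-33.4563, -4.8724]ᵀ  (here Σt = 22.0000, Σ(t)² = 114.0000, Σln y = -4.8724, Σt·ln y = -33.4563).
Solving (det = 200.0000): k = -0.46773, ln C = 0.90295.

k = -0.4677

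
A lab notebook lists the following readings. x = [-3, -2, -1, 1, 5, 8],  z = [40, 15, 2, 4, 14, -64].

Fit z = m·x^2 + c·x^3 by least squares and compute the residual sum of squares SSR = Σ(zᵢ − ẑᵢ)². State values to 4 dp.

SSR = 7.8252

From the data, Σx^2·x^2 = 4820, Σx^2·x^3 = 35618, Σx^3·x^3 = 278564.
Right-hand side: Σx^2·z = -3320, Σx^3·z = -32216.
AᵀA·[m, c]ᵀ = Aᵀz becomes [[4820, 35618]; [35618, 278564]]·[m, c]ᵀ = [-3320, -32216]ᵀ.
Eliminating c: 278564·(row 1) − 35618·(row 2) gives 74036556·m = 278564·(-3320) − 35618·(-32216) = 222637008, so m = 1686644/560883.
Then c = ((-32216) − 35618·(1686644/560883))/278564 = -3085780/6169713.
Residuals: -1168432/2056571, -2117627/2056571, -9299438/6169713, 3070516/2056571, 8271382/6169713, -2339648/6169713; SSR = 16093027/2056571.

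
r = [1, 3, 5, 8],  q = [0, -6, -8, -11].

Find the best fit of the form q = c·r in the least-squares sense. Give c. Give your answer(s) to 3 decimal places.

c = -1.475

With design matrix A, AᵀA = [[99]] and Aᵀq = [-146]ᵀ.
Hence c = -146 / 99 ≈ -1.47475.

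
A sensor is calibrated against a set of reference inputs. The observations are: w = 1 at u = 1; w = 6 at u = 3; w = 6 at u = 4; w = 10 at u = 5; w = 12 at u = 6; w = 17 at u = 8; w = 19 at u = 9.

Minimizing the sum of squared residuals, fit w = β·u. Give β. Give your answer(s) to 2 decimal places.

Compute the Gram sums: Σu·u = 232.
For Xᵀw: Σu·w = 472.
XᵀX·[β]ᵀ = Xᵀw becomes [[232]]·[β]ᵀ = [472]ᵀ.
β = 472/232 = 2.03448.

β = 2.03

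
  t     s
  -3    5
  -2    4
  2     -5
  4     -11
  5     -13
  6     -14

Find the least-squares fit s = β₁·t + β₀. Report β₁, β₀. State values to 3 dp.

The normal equations are: 94·β₁ + 12·β₀ = -226;  12·β₁ + 6·β₀ = -34.
Determinant 94·6 − 12² = 420.
β₁ = ((-226)·6 − 12·(-34))/420 = -79/35; β₀ = (94·(-34) − 12·(-226))/420 = -121/105.

β₁ = -2.257, β₀ = -1.152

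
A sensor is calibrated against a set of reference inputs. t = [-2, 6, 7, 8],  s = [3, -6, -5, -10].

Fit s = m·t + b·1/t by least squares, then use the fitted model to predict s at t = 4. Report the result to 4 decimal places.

Compute the Gram sums: Σt·t = 153, Σt·1/t = 4, Σ1/t·1/t = 8857/28224.
Right-hand side: Σt·s = -157, Σ1/t·s = -125/28.
Normal equations: [[153, 4]; [4, 8857/28224]]·[m, b]ᵀ = [-157, -125/28]ᵀ.
Δ = 153·(8857/28224) − 4² = 100393/3136.
m = ((-157)·(8857/28224) − 4·(-125/28))/(100393/3136) = -886549/903537; b = (153·(-125/28) − 4·(-157))/(100393/3136) = -172592/100393.
At t = 4: ŝ = (-886549/903537)·(4) + (-172592/100393)·(1/4) = -3934528/903537.

ŝ = -4.3546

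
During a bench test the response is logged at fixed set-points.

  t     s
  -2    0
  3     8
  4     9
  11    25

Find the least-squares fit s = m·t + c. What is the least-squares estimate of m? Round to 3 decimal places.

The normal equations are: 150·m + 16·c = 335;  16·m + 4·c = 42.
(Σt·t = 150, Σt = 16, Σ1 = 4, Σt·s = 335, Σs = 42.)
Δ = 150·4 − 16² = 344.
m = (335·4 − 16·42)/344 = 167/86; c = (150·42 − 16·335)/344 = 235/86.

m = 1.942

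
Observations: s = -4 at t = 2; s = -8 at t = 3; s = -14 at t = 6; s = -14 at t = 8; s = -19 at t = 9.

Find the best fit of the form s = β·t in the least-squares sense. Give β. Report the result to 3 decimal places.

Entries of AᵀA: Σt·t = 194.
For Aᵀs: Σt·s = -399.
AᵀA·[β]ᵀ = Aᵀs becomes [[194]]·[β]ᵀ = [-399]ᵀ.
β = (-399)/194 = -2.0567.

β = -2.057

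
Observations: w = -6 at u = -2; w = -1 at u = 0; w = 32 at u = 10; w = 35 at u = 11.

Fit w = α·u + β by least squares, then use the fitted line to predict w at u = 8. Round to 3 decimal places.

The normal equations are: 225·α + 19·β = 717;  19·α + 4·β = 60.
(Σu·u = 225, Σu = 19, Σ1 = 4, Σu·w = 717, Σw = 60.)
Determinant 225·4 − 19² = 539.
α = (717·4 − 19·60)/539 = 1728/539; β = (225·60 − 19·717)/539 = -123/539.
At u = 8: ŵ = (1728/539)·(8) + (-123/539)·(1) = 13701/539.

ŵ = 25.419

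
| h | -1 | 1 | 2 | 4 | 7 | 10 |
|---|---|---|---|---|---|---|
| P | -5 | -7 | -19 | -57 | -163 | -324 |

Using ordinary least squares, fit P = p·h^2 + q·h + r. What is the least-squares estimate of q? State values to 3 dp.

q = -1.243

AᵀA·[p, q, r]ᵀ = AᵀP reads: 12675·p + 1415·q + 171·r = -41387;  1415·p + 171·q + 23·r = -4649;  171·p + 23·q + 6·r = -575.
(Σh^2·h^2 = 12675, Σh^2·h = 1415, Σh^2 = 171, Σh·h = 171, Σh = 23, Σ1 = 6, Σh^2·P = -41387, Σh·P = -4649, ΣP = -575.)
Inverting the 3×3 Gram matrix, [p, q, r]ᵀ = [-30563/9912, -4107/3304, -67/21]ᵀ.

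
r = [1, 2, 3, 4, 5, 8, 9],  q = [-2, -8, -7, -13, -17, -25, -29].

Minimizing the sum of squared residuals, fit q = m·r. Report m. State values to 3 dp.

With design matrix A, AᵀA = [[200]] and Aᵀq = [-637]ᵀ.
m = (-637)/200 = -3.185.

m = -3.185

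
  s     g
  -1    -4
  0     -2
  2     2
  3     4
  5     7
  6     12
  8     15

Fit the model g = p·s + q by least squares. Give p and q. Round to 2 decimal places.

p = 2.13, q = -2.15

Entries of MᵀM: Σs·s = 139, Σs = 23, Σ1 = 7.
And Σs·g = 247, Σg = 34.
Normal equations: [[139, 23]; [23, 7]]·[p, q]ᵀ = [247, 34]ᵀ.
det = 139·7 − 23² = 444.
p = (247·7 − 23·34)/444 = 947/444; q = (139·34 − 23·247)/444 = -955/444.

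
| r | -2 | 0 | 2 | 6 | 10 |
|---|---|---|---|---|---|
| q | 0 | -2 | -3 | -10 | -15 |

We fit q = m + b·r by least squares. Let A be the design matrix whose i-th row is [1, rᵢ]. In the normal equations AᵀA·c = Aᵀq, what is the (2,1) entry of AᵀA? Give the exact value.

Row 2 ↔ basis r, column 1 ↔ basis 1, so (AᵀA)_{2,1} = Σᵢ r = (-2)·(1) + (0)·(1) + (2)·(1) + (6)·(1) + (10)·(1) = 16.

16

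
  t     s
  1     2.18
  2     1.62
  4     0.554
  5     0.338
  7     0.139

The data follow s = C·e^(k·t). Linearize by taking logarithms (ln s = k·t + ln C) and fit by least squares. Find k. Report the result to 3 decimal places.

Taking logs, ln s = k·t + ln C, so regress ln s on t.
Σt = 19.0000, Σ(t)² = 95.0000, Σln s = -2.3868, Σt·ln s = -19.8547.
Equations: 95.0000·k + 19.0000·ln C = -19.8547;  19.0000·k + 5·ln C = -2.3868.
Solving (det = 114.0000): k = -0.47302, ln C = 1.32009.

k = -0.473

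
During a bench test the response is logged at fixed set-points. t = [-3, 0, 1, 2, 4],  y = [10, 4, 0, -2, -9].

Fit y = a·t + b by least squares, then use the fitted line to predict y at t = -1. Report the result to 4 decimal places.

The normal system XᵀX·[a, b]ᵀ = Xᵀy is [[30, 4]; [4, 5]]·[a, b]ᵀ = [-70, 3]ᵀ.
det = 30·5 − 4² = 134.
a = ((-70)·5 − 4·3)/134 = -181/67; b = (30·3 − 4·(-70))/134 = 185/67.
At t = -1: ŷ = (-181/67)·(-1) + (185/67)·(1) = 366/67.

ŷ = 5.4627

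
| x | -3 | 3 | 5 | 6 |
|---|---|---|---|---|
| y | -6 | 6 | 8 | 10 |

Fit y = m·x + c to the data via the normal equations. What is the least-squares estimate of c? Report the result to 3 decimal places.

c = -0.379

With design matrix M, MᵀM = [[79, 11]; [11, 4]] and Mᵀy = [136, 18]ᵀ.
Δ = 79·4 − 11² = 195.
m = (136·4 − 11·18)/195 = 346/195; c = (79·18 − 11·136)/195 = -74/195.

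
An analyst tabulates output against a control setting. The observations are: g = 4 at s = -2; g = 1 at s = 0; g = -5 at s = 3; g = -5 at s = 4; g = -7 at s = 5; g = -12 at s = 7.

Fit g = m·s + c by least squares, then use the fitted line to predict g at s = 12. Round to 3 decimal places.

ĝ = -19.714

MᵀM·[m, c]ᵀ = Mᵀg reads: 103·m + 17·c = -162;  17·m + 6·c = -24.
Determinant 103·6 − 17² = 329.
m = ((-162)·6 − 17·(-24))/329 = -12/7; c = (103·(-24) − 17·(-162))/329 = 6/7.
At s = 12: ĝ = (-12/7)·(12) + (6/7)·(1) = -138/7.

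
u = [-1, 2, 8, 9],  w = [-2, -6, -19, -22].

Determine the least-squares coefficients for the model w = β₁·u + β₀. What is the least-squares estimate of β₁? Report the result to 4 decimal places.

β₁ = -2.0217

From the data, Σu·u = 150, Σu = 18, Σ1 = 4.
Right-hand side: Σu·w = -360, Σw = -49.
So MᵀM·[β₁, β₀]ᵀ = Mᵀw: [[150, 18]; [18, 4]]·[β₁, β₀]ᵀ = [-360, -49]ᵀ.
Eliminating β₀: 4·(row 1) − 18·(row 2) gives 276·β₁ = 4·(-360) − 18·(-49) = -558, so β₁ = -93/46.
Then β₀ = ((-49) − 18·(-93/46))/4 = -145/46.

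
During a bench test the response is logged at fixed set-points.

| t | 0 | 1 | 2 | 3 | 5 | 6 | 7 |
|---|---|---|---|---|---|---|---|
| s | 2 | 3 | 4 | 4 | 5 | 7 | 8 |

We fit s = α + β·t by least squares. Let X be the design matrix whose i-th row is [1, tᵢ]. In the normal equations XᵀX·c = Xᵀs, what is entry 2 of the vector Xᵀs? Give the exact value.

146

Entry 2 ↔ basis t, so (Xᵀs)_{2} = Σᵢ (t)·sᵢ = (0)·(2) + (1)·(3) + (2)·(4) + (3)·(4) + (5)·(5) + (6)·(7) + (7)·(8) = 146.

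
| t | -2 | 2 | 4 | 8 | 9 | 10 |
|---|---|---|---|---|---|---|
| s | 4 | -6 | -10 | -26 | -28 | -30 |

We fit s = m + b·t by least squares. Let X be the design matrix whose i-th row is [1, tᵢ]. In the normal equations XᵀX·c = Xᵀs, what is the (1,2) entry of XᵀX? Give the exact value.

Row 1 ↔ basis 1, column 2 ↔ basis t, so (XᵀX)_{1,2} = Σᵢ t = (1)·(-2) + (1)·(2) + (1)·(4) + (1)·(8) + (1)·(9) + (1)·(10) = 31.

31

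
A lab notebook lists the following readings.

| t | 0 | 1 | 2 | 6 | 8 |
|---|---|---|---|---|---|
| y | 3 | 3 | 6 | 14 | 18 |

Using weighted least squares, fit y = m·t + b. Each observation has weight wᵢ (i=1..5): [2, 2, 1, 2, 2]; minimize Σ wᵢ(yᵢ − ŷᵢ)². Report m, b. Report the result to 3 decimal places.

m = 1.978, b = 2.077

Setting ∂/∂m … = 0 gives: 206·m + 32·b = 474;  32·m + 9·b = 82.
(Σwᵢ·t·t = 206, Σwᵢ·t = 32, Σwᵢ·1 = 9, Σwᵢ·t·y = 474, Σwᵢ·y = 82.)
det = 206·9 − 32² = 830.
m = (474·9 − 32·82)/830 = 821/415; b = (206·82 − 32·474)/830 = 862/415.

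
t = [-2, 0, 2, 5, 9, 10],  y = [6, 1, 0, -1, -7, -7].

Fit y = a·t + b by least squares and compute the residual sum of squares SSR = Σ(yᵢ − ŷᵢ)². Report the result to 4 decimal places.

Compute the Gram sums: Σt·t = 214, Σt = 24, Σ1 = 6.
Moment sums: Σt·y = -150, Σy = -8.
Determinant 214·6 − 24² = 708.
a = ((-150)·6 − 24·(-8))/708 = -1; b = (214·(-8) − 24·(-150))/708 = 8/3.
Residuals: 4/3, -5/3, -2/3, 4/3, -2/3, 1/3; SSR = 22/3.

SSR = 7.3333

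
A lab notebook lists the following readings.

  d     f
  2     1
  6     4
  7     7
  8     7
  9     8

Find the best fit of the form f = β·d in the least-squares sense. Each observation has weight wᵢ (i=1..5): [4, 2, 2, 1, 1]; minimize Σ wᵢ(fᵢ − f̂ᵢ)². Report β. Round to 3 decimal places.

Sums needed: Σwᵢ·d·d = 331.
Right-hand side: Σwᵢ·d·f = 282.
MᵀWM·[β]ᵀ = MᵀWf becomes [[331]]·[β]ᵀ = [282]ᵀ.
Hence β = 282 / 331 ≈ 0.851964.

β = 0.852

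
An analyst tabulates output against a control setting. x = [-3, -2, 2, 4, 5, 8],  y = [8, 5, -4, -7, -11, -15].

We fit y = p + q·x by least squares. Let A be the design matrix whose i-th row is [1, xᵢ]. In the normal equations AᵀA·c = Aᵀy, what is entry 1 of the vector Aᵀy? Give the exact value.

-24

Entry 1 ↔ basis 1, so (Aᵀy)_{1} = Σᵢ yᵢ = (1)·(8) + (1)·(5) + (1)·(-4) + (1)·(-7) + (1)·(-11) + (1)·(-15) = -24.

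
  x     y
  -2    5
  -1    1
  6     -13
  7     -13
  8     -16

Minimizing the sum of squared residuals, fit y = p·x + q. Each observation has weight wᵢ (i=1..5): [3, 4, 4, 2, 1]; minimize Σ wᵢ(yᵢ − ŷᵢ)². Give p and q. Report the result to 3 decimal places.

Normal-equation sums: Σwᵢ·x·x = 322, Σwᵢ·x = 36, Σwᵢ·1 = 14.
Moment sums: Σwᵢ·x·y = -656, Σwᵢ·y = -75.
Normal equations: [[322, 36]; [36, 14]]·[p, q]ᵀ = [-656, -75]ᵀ.
Eliminating q: 14·(row 1) − 36·(row 2) gives 3212·p = 14·(-656) − 36·(-75) = -6484, so p = -1621/803.
Then q = ((-75) − 36·(-1621/803))/14 = -267/1606.

p = -2.019, q = -0.166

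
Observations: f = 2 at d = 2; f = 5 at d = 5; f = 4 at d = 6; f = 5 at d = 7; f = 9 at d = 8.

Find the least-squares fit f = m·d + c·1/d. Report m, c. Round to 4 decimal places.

m = 0.8974, c = 0.0542

Compute the Gram sums: Σd·d = 178, Σd·1/d = 5, Σ1/d·1/d = 249649/705600.
And Σd·f = 160, Σ1/d·f = 757/168.
Determinant 178·(249649/705600) − 5² = 13398761/352800.
m = (160·(249649/705600) − 5·(757/168))/(13398761/352800) = 12023420/13398761; c = (178·(757/168) − 5·160)/(13398761/352800) = 726600/13398761.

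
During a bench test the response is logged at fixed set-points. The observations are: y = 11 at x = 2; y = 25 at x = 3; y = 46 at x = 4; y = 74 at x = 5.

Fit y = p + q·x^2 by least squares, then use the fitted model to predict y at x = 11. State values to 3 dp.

The normal system AᵀA·[p, q]ᵀ = Aᵀy is [[4, 54]; [54, 978]]·[p, q]ᵀ = [156, 2855]ᵀ.
det = 4·978 − 54² = 996.
p = (156·978 − 54·2855)/996 = -267/166; q = (4·2855 − 54·156)/996 = 749/249.
At x = 11: ŷ = (-267/166)·(1) + (749/249)·(121) = 180457/498.

ŷ = 362.363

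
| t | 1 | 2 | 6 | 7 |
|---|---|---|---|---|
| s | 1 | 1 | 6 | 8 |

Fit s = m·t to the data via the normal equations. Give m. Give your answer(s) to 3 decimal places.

Compute the Gram sums: Σt·t = 90.
Right-hand side: Σt·s = 95.
Normal equations: [[90]]·[m]ᵀ = [95]ᵀ.
m = 95/90 = 1.05556.

m = 1.056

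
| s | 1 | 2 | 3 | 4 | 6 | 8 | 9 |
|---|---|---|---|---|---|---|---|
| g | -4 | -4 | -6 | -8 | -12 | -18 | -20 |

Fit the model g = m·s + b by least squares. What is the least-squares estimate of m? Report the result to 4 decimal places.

m = -2.1392

AᵀA·[m, b]ᵀ = Aᵀg reads: 211·m + 33·b = -458;  33·m + 7·b = -72.
(Σs·s = 211, Σs = 33, Σ1 = 7, Σs·g = -458, Σg = -72.)
Determinant 211·7 − 33² = 388.
m = ((-458)·7 − 33·(-72))/388 = -415/194; b = (211·(-72) − 33·(-458))/388 = -39/194.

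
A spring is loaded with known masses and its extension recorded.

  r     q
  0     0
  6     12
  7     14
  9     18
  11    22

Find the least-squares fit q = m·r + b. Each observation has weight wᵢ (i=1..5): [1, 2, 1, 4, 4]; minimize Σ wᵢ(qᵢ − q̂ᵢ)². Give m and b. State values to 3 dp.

Compute the Gram sums: Σwᵢ·r·r = 929, Σwᵢ·r = 99, Σwᵢ·1 = 12.
Right-hand side: Σwᵢ·r·q = 1858, Σwᵢ·q = 198.
Determinant 929·12 − 99² = 1347.
m = (1858·12 − 99·198)/1347 = 2; b = (929·198 − 99·1858)/1347 = 0.

m = 2.000, b = 0.000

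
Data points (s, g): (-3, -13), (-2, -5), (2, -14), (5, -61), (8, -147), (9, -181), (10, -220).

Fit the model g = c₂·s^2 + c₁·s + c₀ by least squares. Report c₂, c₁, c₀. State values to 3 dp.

From the data, Σs^2·s^2 = 21395, Σs^2·s = 2339, Σs^2 = 287, Σs·s = 287, Σs = 29, Σ1 = 7.
And Σs^2·g = -47787, Σs·g = -5289, Σg = -641.
So MᵀM·[c₂, c₁, c₀]ᵀ = Mᵀg: [[21395, 2339, 287]; [2339, 287, 29]; [287, 29, 7]]·[c₂, c₁, c₀]ᵀ = [-47787, -5289, -641]ᵀ.
Inverting the 3×3 Gram matrix, [c₂, c₁, c₀]ᵀ = [-326659/165667, -363271/165667, -272365/165667]ᵀ.

c₂ = -1.972, c₁ = -2.193, c₀ = -1.644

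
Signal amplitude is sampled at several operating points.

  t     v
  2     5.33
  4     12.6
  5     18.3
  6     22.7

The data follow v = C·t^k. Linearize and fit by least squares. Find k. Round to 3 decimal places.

With ln vᵢ as the transformed response and ln tᵢ as the regressor:
Σln t = 5.4806, Σ(ln t)² = 8.2030, Σln v = 10.2363, Σln t·ln v = 14.9453.
Equations: 8.2030·k + 5.4806·ln C = 14.9453;  5.4806·k + 4·ln C = 10.2363.
Slope k = (n·Σln t·ln v − Σln t·Σln v)/(n·Σ(ln t)² − (Σln t)²) = (4·14.9453 − 5.4806·10.2363)/2.7744 = 1.32632; ln C = (Σln v − k·Σln t)/n = 0.74180.

k = 1.326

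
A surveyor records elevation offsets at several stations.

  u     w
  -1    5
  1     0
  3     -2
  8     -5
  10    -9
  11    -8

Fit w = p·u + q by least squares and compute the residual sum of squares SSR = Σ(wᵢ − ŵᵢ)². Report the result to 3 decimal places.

Entries of AᵀA: Σu·u = 296, Σu = 32, Σ1 = 6.
Moment sums: Σu·w = -229, Σw = -19.
So AᵀA·[p, q]ᵀ = Aᵀw: [[296, 32]; [32, 6]]·[p, q]ᵀ = [-229, -19]ᵀ.
Eliminating q: 6·(row 1) − 32·(row 2) gives 752·p = 6·(-229) − 32·(-19) = -766, so p = -383/376.
Then q = ((-19) − 32·(-383/376))/6 = 213/94.
Residuals: 645/376, -469/376, -455/376, 83/94, -203/188, 353/376; SSR = 3305/376.

SSR = 8.790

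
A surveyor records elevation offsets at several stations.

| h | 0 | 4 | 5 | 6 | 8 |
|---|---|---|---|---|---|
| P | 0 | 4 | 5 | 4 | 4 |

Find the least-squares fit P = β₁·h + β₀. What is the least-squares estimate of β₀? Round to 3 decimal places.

β₀ = 0.943

The normal equations are: 141·β₁ + 23·β₀ = 97;  23·β₁ + 5·β₀ = 17.
(Σh·h = 141, Σh = 23, Σ1 = 5, Σh·P = 97, ΣP = 17.)
Eliminating β₀: 5·(row 1) − 23·(row 2) gives 176·β₁ = 5·97 − 23·17 = 94, so β₁ = 47/88.
Then β₀ = (17 − 23·(47/88))/5 = 83/88.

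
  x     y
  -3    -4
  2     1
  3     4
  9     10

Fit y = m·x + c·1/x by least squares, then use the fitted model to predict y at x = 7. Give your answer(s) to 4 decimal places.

ŷ = 7.9725

From the data, Σx·x = 103, Σx·1/x = 4, Σ1/x·1/x = 157/324.
And Σx·y = 116, Σ1/x·y = 77/18.
So MᵀM·[m, c]ᵀ = Mᵀy: [[103, 4]; [4, 157/324]]·[m, c]ᵀ = [116, 77/18]ᵀ.
Determinant 103·(157/324) − 4² = 10987/324.
m = (116·(157/324) − 4·(77/18))/(10987/324) = 12668/10987; c = (103·(77/18) − 4·116)/(10987/324) = -7578/10987.
At x = 7: ŷ = (12668/10987)·(7) + (-7578/10987)·(1/7) = 613154/76909.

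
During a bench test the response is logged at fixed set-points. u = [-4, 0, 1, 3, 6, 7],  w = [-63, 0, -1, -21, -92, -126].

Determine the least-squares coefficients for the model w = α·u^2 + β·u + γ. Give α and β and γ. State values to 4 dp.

Forming XᵀX = [[4035, 523, 111]; [523, 111, 13]; [111, 13, 6]] and Xᵀw = [-10684, -1246, -303]ᵀ gives XᵀX·[α, β, γ]ᵀ = Xᵀw.
Row-reducing yields α = -381203/126492, β = 133291/42164, γ = -100991/63246.

α = -3.0137, β = 3.1613, γ = -1.5968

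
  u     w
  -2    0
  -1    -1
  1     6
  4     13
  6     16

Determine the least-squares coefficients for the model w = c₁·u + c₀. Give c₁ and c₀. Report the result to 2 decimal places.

With design matrix M, MᵀM = [[58, 8]; [8, 5]] and Mᵀw = [155, 34]ᵀ.
det = 58·5 − 8² = 226.
c₁ = (155·5 − 8·34)/226 = 503/226; c₀ = (58·34 − 8·155)/226 = 366/113.

c₁ = 2.23, c₀ = 3.24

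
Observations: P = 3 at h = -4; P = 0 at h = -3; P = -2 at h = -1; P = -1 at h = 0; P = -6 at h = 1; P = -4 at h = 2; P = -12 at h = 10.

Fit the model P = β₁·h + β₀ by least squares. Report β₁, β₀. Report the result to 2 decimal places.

β₁ = -1.01, β₀ = -2.42

Normal-equation sums: Σh·h = 131, Σh = 5, Σ1 = 7.
Right-hand side: Σh·P = -144, ΣP = -22.
Δ = 131·7 − 5² = 892.
β₁ = ((-144)·7 − 5·(-22))/892 = -449/446; β₀ = (131·(-22) − 5·(-144))/892 = -1081/446.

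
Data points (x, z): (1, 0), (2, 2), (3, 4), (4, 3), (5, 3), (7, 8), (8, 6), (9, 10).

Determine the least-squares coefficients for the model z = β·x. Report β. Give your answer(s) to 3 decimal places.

β = 0.952

Setting ∂/∂β … = 0 gives: 249·β = 237.
(Σx·x = 249, Σx·z = 237.)
β = 237/249 = 0.951807.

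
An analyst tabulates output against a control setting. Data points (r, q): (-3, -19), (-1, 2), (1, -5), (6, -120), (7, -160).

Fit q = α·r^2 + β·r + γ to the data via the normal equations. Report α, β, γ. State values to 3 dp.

α = -2.958, β = -2.372, γ = 1.139

Setting ∂/∂α … = 0 gives: 3780·α + 532·β + 96·γ = -12334;  532·α + 96·β + 10·γ = -1790;  96·α + 10·β + 5·γ = -302.
(Σr^2·r^2 = 3780, Σr^2·r = 532, Σr^2 = 96, Σr·r = 96, Σr = 10, Σ1 = 5, Σr^2·q = -12334, Σr·q = -1790, Σq = -302.)
Solving the 3×3 system (Gaussian elimination) gives α = -14604/4937, β = -23419/9874, γ = 5621/4937.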